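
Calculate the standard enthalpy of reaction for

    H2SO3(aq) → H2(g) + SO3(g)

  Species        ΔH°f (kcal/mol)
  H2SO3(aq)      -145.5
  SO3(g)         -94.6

ΔH°rxn = 50.9 kcal/mol

Products: 1·(+0.0) + 1·(-94.6) = -94.6
Reactants: 1·(-145.5) = -145.5
ΔH°rxn = (-94.6) − (-145.5) = 50.9 kcal/mol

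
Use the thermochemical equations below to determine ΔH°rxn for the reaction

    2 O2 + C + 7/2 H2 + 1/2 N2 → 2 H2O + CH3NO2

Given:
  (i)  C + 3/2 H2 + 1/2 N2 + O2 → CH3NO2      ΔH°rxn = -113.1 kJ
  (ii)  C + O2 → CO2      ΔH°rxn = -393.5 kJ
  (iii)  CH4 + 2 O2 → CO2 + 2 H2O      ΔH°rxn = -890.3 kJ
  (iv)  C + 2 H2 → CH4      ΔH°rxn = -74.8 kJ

ΔH°rxn = -684.7 kJ

(i) as written (CH3NO2 already on the product side): -113.1 kJ
(ii) reversed: +393.5 kJ
(iii) as written (H2O already on the product side): -890.3 kJ
(iv) as written: -74.8 kJ
By Hess's law, ΔH°rxn = (-113.1) + (+393.5) + (-890.3) + (-74.8) = -684.7 kJ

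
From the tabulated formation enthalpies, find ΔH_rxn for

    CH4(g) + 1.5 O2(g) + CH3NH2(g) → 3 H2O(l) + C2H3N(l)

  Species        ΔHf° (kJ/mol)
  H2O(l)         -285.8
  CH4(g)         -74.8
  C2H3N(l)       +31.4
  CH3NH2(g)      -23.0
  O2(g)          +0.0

ΔH°rxn = Σ nΔHf°(products) − Σ nΔHf°(reactants).
Products: 3·(-285.8) + 1·(+31.4) = -826.0
Reactants: 1·(-74.8) + 3/2·(+0.0) + 1·(-23.0) = -97.8
ΔH_rxn = (-826.0) − (-97.8) = -728.2 kJ/mol

ΔH_rxn = -728.2 kJ/mol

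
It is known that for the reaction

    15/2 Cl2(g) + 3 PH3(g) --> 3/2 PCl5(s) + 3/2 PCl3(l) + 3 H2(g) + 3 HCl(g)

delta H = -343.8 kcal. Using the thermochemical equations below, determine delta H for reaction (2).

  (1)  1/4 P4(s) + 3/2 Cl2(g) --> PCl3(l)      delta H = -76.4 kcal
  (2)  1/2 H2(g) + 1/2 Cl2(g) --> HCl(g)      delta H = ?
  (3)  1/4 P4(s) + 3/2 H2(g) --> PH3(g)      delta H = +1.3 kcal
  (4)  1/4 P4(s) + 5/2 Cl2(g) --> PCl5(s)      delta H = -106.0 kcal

(1) × 3/2 (scale by 3/2 for the 3/2 PCl3(l)): (3/2)·(-76.4) = -114.6 kcal
(2) × 3 (×3 to match 3 HCl(g) in the target): contributes 3·x
(3) reversed and × 3 (PH3(g) must end up as a reactant; ×3 to match 3 PH3(g) in the target): (-3)·(+1.3) = -3.9 kcal
(4) × 3/2 (scale by 3/2 for the 3/2 PCl5(s)): (3/2)·(-106.0) = -159.0 kcal
-343.8 = (-114.6) + (-3.9) + (-159.0) + 3·x
x = (-343.8 − (-277.5)) / (3) = -22.1 kcal

delta H = -22.1 kcal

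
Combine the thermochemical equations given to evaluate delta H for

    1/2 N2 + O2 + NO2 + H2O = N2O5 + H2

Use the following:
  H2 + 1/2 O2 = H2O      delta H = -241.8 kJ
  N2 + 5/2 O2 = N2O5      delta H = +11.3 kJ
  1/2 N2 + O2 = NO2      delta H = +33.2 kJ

equation 1 reversed (reverse to put H2O on the reactant side): +241.8 kJ
equation 2 as written (N2O5 already on the product side): +11.3 kJ
equation 3 reversed (NO2 must end up as a reactant): -33.2 kJ
delta H = (-1)·(-241.8) + (1)·(+11.3) + (-1)·(+33.2) = 219.9 kJ

delta H = 219.9 kJ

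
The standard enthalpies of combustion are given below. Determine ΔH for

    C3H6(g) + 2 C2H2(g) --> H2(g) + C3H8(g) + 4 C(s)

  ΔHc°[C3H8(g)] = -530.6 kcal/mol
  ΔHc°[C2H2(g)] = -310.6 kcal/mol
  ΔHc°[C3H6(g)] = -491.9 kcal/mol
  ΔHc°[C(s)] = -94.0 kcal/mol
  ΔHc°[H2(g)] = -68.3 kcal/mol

ΔH = -138.2 kcal/mol

Using ΔH = Σ nΔHc°(reactants) − Σ nΔHc°(products):
= [1·(-491.9) + 2·(-310.6)] − [1·(-68.3) + 1·(-530.6) + 4·(-94.0)]
= -138.2 kcal/mol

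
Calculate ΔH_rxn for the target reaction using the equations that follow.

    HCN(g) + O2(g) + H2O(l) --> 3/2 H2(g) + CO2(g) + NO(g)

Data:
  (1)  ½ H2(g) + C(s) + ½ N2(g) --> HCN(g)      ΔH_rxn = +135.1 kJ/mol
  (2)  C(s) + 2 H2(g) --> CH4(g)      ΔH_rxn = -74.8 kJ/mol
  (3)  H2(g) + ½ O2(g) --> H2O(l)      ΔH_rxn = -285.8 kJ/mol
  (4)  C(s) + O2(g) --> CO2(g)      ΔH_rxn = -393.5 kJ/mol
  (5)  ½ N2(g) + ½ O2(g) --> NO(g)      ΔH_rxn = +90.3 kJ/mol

ΔH_rxn = -152.5 kJ/mol

(1) reversed (reverse to put HCN(g) on the reactant side): -135.1 kJ/mol
(2): not needed (CH4(g) appears nowhere else).
(3) reversed (reverse to put H2O(l) on the reactant side): +285.8 kJ/mol
(4) as written (CO2(g) already on the product side): -393.5 kJ/mol
(5) as written (NO(g) already on the product side): +90.3 kJ/mol
Summing the manipulated equations, ΔH_rxn = (-1)·(+135.1) + (-1)·(-285.8) + (1)·(-393.5) + (1)·(+90.3) = -152.5 kJ/mol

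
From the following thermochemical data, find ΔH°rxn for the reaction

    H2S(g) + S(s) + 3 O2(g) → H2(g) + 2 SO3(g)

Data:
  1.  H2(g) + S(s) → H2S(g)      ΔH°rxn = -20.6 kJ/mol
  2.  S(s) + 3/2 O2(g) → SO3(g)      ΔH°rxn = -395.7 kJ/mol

ΔH°rxn = -770.8 kJ/mol

eq. 1 reversed: +20.6 kJ/mol
eq. 2 × 2: (2)·(-395.7) = -791.4 kJ/mol
Combining the equations, ΔH°rxn = (+20.6) + (-791.4) = -770.8 kJ/mol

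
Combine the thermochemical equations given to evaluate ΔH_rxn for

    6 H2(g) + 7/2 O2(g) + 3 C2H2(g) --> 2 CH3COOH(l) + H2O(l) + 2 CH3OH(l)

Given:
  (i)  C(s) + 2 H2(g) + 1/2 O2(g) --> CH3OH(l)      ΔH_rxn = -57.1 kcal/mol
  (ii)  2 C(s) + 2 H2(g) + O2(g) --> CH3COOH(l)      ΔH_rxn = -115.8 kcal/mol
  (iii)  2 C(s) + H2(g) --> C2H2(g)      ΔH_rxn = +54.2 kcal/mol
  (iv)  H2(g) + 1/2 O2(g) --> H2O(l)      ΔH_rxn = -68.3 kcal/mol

ΔH_rxn = -576.7 kcal/mol

(i) × 2: (2)·(-57.1) = -114.2 kcal/mol
(ii) × 2: (2)·(-115.8) = -231.6 kcal/mol
(iii) reversed and × 3: (-3)·(+54.2) = -162.6 kcal/mol
(iv) as written: -68.3 kcal/mol
ΔH_rxn = (2)·(-57.1) + (2)·(-115.8) + (-3)·(+54.2) + (1)·(-68.3) = -576.7 kcal/mol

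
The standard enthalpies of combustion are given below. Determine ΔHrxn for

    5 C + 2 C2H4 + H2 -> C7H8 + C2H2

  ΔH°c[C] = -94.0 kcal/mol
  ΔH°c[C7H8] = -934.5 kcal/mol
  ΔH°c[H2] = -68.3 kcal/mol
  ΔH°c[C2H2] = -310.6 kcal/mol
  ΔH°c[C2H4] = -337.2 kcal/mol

Using ΔH = Σ nΔHc°(reactants) − Σ nΔHc°(products):
= [5·(-94.0) + 2·(-337.2) + 1·(-68.3)] − [1·(-934.5) + 1·(-310.6)]
= 32.4 kcal/mol

ΔHrxn = 32.4 kcal/mol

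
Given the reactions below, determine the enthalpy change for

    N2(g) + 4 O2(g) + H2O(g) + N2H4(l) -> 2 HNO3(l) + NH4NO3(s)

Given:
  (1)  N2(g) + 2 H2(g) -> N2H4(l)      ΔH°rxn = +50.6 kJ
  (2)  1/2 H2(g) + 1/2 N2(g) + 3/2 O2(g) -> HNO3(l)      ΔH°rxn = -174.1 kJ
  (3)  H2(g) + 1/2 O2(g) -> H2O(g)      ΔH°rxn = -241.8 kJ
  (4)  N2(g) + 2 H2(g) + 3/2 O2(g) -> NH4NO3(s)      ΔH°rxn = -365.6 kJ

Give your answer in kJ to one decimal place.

(1) reversed (reverse to put N2H4(l) on the reactant side): -50.6 kJ
(2) × 2 (scale by 2 for the 2 HNO3(l)): (2)·(-174.1) = -348.2 kJ
(3) reversed (reverse to put H2O(g) on the reactant side): +241.8 kJ
(4) as written (NH4NO3(s) already on the product side): -365.6 kJ
ΔH°rxn = (-50.6) + (-348.2) + (+241.8) + (-365.6) = -522.6 kJ

ΔH°rxn = -522.6 kJ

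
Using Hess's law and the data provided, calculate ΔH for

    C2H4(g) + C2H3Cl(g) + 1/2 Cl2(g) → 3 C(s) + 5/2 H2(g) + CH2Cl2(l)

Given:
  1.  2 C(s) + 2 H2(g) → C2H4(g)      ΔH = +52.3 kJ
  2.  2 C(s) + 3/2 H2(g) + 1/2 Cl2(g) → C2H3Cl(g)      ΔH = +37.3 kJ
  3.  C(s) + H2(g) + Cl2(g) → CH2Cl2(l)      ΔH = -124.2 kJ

ΔH = -213.8 kJ

eq. 1 reversed (reverse to put C2H4(g) on the reactant side): -52.3 kJ
eq. 2 reversed (reverse to put C2H3Cl(g) on the reactant side): -37.3 kJ
eq. 3 as written (CH2Cl2(l) already on the product side): -124.2 kJ
ΔH = (-1)·(+52.3) + (-1)·(+37.3) + (1)·(-124.2) = -213.8 kJ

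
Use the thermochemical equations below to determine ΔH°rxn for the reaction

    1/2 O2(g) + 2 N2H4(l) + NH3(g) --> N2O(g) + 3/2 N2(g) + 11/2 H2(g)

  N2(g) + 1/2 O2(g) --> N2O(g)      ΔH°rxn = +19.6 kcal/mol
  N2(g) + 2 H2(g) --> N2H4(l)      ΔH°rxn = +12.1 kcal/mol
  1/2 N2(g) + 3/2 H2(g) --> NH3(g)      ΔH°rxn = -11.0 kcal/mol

equation 1 as written: +19.6 kcal/mol
equation 2 reversed and × 2: (-2)·(+12.1) = -24.2 kcal/mol
equation 3 reversed: +11.0 kcal/mol
ΔH°rxn = (+19.6) + (-24.2) + (+11.0) = 6.4 kcal/mol

ΔH°rxn = 6.4 kcal/mol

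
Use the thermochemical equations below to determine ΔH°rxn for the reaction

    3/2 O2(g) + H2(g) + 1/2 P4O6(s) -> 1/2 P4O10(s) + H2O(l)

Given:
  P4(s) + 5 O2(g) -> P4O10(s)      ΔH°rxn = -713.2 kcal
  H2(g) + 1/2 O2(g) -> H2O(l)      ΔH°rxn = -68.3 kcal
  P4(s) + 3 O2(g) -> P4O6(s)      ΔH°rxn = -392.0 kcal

ΔH°rxn = -228.9 kcal

equation 1 × 1/2: (1/2)·(-713.2) = -356.6 kcal
equation 2 as written: -68.3 kcal
equation 3 reversed and × 1/2: (-1/2)·(-392.0) = +196.0 kcal
Combining the equations, ΔH°rxn = (1/2)·(-713.2) + (1)·(-68.3) + (-1/2)·(-392.0) = -228.9 kcal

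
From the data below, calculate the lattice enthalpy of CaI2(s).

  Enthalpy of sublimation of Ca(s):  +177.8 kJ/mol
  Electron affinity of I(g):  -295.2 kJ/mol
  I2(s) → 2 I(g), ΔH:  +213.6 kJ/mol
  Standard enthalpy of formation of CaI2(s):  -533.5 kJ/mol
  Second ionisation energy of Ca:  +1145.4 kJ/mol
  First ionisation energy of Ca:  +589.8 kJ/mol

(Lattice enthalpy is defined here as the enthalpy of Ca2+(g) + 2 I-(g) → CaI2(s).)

ΔHf° = 1·ΔHsub + 1·(ΣIE) + 1·D(I2) + 2·EA + U
-533.5 = 1·(+177.8) + 1·(+1735.2) + 1·(+213.6) + 2·(-295.2) + U
U = -533.5 − (+1536.2) = -2069.7 kJ/mol

U = -2069.7 kJ/mol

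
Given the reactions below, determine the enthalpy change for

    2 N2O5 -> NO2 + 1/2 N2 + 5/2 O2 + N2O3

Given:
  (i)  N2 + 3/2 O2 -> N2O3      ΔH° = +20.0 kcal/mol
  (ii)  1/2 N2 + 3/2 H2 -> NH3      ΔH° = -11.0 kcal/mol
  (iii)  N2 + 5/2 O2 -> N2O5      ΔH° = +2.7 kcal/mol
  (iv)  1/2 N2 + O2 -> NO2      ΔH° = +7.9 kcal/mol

(i) as written (N2O3 already on the product side): +20.0 kcal/mol
(ii): not needed (NH3 appears nowhere else).
(iii) reversed and × 2 (N2O5 must end up as a reactant; ×2 to match 2 N2O5 in the target): (-2)·(+2.7) = -5.4 kcal/mol
(iv) as written (NO2 already on the product side): +7.9 kcal/mol
Since enthalpy is a state function, ΔH° = (1)·(+20.0) + (-2)·(+2.7) + (1)·(+7.9) = 22.5 kcal/mol

ΔH° = 22.5 kcal/mol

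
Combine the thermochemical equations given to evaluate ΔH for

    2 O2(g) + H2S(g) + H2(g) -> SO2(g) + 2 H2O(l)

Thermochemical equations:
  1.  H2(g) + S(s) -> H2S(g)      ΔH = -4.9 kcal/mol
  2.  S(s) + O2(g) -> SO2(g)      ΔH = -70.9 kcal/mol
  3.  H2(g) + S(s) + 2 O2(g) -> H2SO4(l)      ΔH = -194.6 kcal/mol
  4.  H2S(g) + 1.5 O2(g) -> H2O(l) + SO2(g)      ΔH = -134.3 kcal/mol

ΔH = -202.6 kcal/mol

eq. 1 as written: -4.9 kcal/mol
eq. 2 reversed: +70.9 kcal/mol
eq. 3: not needed.
eq. 4 × 2: (2)·(-134.3) = -268.6 kcal/mol
ΔH = (1)·(-4.9) + (-1)·(-70.9) + (2)·(-134.3) = -202.6 kcal/mol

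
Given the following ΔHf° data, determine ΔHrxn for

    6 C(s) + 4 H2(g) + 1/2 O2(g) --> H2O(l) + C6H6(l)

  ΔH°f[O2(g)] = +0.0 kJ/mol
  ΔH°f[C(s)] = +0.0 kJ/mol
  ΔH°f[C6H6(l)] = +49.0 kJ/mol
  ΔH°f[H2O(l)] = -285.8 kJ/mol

Products: 1·(-285.8) + 1·(+49.0) = -236.8
Reactants: 6·(+0.0) + 4·(+0.0) + 1/2·(+0.0) = +0.0
ΔHrxn = (-236.8) − (+0.0) = -236.8 kJ/mol

ΔHrxn = -236.8 kJ/mol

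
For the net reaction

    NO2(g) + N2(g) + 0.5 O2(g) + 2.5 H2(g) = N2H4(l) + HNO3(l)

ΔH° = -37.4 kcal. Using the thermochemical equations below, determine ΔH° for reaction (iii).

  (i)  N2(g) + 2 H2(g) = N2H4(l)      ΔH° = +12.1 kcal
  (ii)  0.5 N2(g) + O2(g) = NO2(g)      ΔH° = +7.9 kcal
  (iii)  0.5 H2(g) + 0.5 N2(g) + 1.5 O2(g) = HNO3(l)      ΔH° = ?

(i) as written: +12.1 kcal
(ii) reversed: -7.9 kcal
(iii) as written: contributes x
-37.4 = (+12.1) + (-7.9) + x
x = (-37.4 − (+4.2)) / (1) = -41.6 kcal

ΔH° = -41.6 kcal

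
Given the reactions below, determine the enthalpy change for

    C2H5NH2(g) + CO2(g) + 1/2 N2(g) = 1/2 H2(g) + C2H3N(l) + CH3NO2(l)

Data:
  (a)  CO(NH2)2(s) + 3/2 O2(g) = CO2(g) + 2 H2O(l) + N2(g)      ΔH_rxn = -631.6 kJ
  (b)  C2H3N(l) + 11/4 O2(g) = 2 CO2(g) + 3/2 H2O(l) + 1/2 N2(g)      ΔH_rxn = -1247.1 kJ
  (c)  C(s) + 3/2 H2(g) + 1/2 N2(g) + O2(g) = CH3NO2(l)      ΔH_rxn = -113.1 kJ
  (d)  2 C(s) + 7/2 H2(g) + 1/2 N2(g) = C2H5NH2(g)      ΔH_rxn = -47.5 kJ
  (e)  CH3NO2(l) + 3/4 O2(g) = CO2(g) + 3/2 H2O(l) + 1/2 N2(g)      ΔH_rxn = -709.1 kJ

(a): not needed (CO(NH2)2(s) appears nowhere else).
(b) reversed (reverse to put C2H3N(l) on the product side): +1247.1 kJ
(c) × 2: (2)·(-113.1) = -226.2 kJ
(d) reversed (reverse to put C2H5NH2(g) on the reactant side): +47.5 kJ
(e) as written: -709.1 kJ
By Hess's law, ΔH_rxn = (+1247.1) + (-226.2) + (+47.5) + (-709.1) = 359.3 kJ

ΔH_rxn = 359.3 kJ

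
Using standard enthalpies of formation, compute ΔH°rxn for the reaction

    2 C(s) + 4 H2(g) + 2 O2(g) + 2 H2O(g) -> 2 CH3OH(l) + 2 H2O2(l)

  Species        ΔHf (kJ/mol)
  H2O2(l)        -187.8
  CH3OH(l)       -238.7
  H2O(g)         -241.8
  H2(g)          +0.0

ΔH°rxn = -369.4 kJ/mol

ΔH°rxn = Σ nΔHf°(products) − Σ nΔHf°(reactants).
Products: 2·(-238.7) + 2·(-187.8) = -853.0
Reactants: 2·(+0.0) + 4·(+0.0) + 2·(+0.0) + 2·(-241.8) = -483.6
ΔH°rxn = (-853.0) − (-483.6) = -369.4 kJ/mol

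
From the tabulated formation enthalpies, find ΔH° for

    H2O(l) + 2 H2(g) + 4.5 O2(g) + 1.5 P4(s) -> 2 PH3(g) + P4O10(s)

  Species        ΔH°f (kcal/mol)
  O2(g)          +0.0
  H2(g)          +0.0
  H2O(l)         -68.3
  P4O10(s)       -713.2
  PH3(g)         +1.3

ΔH° = -642.3 kcal/mol

Products: 2·(+1.3) + 1·(-713.2) = -710.6
Reactants: 1·(-68.3) + 2·(+0.0) + 9/2·(+0.0) + 3/2·(+0.0) = -68.3
ΔH° = (-710.6) − (-68.3) = -642.3 kcal/mol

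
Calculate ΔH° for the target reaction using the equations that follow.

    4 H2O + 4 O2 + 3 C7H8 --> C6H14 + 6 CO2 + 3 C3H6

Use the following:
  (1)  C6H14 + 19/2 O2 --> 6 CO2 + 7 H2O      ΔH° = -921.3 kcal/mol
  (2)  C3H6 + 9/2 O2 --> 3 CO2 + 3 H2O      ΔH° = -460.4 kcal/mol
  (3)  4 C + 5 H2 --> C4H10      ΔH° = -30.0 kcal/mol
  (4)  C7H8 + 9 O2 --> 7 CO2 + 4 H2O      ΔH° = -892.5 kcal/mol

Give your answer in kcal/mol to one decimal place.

(1) reversed (C6H14 must end up as a product): +921.3 kcal/mol
(2) reversed and × 3 (reverse to put C3H6 on the product side; ×3 to match 3 C3H6 in the target): (-3)·(-460.4) = +1381.2 kcal/mol
(3): not needed (H2 appears nowhere else).
(4) × 3 (scale by 3 for the 3 C7H8): (3)·(-892.5) = -2677.5 kcal/mol
Since enthalpy is a state function, ΔH° = (+921.3) + (+1381.2) + (-2677.5) = -375.0 kcal/mol

ΔH° = -375.0 kcal/mol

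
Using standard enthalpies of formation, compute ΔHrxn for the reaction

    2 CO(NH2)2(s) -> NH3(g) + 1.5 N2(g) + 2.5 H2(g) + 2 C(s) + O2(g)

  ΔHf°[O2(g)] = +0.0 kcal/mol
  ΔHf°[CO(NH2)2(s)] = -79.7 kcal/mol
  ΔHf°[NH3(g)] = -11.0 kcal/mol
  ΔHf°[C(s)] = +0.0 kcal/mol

ΔHrxn = 148.4 kcal/mol

Products: 1·(-11.0) + 3/2·(+0.0) + 5/2·(+0.0) + 2·(+0.0) + 1·(+0.0) = -11.0
Reactants: 2·(-79.7) = -159.4
ΔHrxn = (-11.0) − (-159.4) = 148.4 kcal/mol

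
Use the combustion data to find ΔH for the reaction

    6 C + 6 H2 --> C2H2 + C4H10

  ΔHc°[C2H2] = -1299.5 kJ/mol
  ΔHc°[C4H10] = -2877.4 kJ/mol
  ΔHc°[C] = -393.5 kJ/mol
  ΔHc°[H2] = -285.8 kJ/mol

ΔH = 101.1 kJ/mol

Using ΔH = Σ nΔHc°(reactants) − Σ nΔHc°(products):
= [6·(-393.5) + 6·(-285.8)] − [1·(-1299.5) + 1·(-2877.4)]
= 101.1 kJ/mol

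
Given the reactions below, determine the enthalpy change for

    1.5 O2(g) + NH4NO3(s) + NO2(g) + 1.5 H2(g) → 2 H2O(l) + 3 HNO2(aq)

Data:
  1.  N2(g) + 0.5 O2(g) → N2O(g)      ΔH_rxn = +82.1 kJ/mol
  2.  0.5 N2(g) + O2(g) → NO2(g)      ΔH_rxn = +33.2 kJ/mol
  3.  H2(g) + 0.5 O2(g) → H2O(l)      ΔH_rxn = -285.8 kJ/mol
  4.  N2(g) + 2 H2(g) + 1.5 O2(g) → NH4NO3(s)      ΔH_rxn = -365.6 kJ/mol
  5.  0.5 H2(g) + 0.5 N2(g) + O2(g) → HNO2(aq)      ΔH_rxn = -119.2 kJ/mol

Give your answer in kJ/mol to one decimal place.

eq. 1: not needed.
eq. 2 reversed: -33.2 kJ/mol
eq. 3 × 2: (2)·(-285.8) = -571.6 kJ/mol
eq. 4 reversed: +365.6 kJ/mol
eq. 5 × 3: (3)·(-119.2) = -357.6 kJ/mol
By Hess's law, ΔH_rxn = (-33.2) + (-571.6) + (+365.6) + (-357.6) = -596.8 kJ/mol

ΔH_rxn = -596.8 kJ/mol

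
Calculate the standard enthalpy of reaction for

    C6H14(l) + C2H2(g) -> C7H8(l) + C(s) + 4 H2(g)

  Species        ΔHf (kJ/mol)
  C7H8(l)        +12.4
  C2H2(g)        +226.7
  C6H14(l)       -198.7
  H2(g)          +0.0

ΔH°rxn = Σ nΔHf°(products) − Σ nΔHf°(reactants).
Products: 1·(+12.4) + 1·(+0.0) + 4·(+0.0) = +12.4
Reactants: 1·(-198.7) + 1·(+226.7) = +28.0
ΔH°rxn = (+12.4) − (+28.0) = -15.6 kJ/mol

ΔH°rxn = -15.6 kJ/mol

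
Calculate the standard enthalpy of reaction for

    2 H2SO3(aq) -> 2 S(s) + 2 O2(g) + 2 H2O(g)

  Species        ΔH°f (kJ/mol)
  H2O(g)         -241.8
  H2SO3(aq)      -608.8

Products: 2·(+0.0) + 2·(+0.0) + 2·(-241.8) = -483.6
Reactants: 2·(-608.8) = -1217.6
ΔH° = (-483.6) − (-1217.6) = 734.0 kJ/mol

ΔH° = 734.0 kJ/mol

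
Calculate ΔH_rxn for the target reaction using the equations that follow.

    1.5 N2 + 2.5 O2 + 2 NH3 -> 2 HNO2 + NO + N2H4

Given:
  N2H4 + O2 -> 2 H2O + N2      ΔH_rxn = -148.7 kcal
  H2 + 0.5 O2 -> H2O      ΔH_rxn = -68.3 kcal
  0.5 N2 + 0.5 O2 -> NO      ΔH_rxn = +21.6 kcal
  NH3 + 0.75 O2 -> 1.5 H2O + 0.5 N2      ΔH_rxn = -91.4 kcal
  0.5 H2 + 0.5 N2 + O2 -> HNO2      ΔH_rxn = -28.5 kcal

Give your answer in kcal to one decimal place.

equation 1 reversed (reverse to put N2H4 on the product side): +148.7 kcal
equation 2 reversed: +68.3 kcal
equation 3 as written (NO already on the product side): +21.6 kcal
equation 4 × 2 (scale by 2 for the 2 NH3): (2)·(-91.4) = -182.8 kcal
equation 5 × 2 (scale by 2 for the 2 HNO2): (2)·(-28.5) = -57.0 kcal
By Hess's law, ΔH_rxn = (-1)·(-148.7) + (-1)·(-68.3) + (1)·(+21.6) + (2)·(-91.4) + (2)·(-28.5) = -1.2 kcal

ΔH_rxn = -1.2 kcal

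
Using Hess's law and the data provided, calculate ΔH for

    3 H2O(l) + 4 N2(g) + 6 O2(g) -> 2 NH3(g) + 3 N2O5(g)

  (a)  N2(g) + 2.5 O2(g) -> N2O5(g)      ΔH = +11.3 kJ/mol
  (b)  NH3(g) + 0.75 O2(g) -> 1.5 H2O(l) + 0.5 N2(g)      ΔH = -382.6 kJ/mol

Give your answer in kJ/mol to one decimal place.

ΔH = 799.1 kJ/mol

(a) × 3 (×3 to match 3 N2O5(g) in the target): (3)·(+11.3) = +33.9 kJ/mol
(b) reversed and × 2 (reverse to put NH3(g) on the product side; ×2 to match 2 NH3(g) in the target): (-2)·(-382.6) = +765.2 kJ/mol
By Hess's law, ΔH = (+33.9) + (+765.2) = 799.1 kJ/mol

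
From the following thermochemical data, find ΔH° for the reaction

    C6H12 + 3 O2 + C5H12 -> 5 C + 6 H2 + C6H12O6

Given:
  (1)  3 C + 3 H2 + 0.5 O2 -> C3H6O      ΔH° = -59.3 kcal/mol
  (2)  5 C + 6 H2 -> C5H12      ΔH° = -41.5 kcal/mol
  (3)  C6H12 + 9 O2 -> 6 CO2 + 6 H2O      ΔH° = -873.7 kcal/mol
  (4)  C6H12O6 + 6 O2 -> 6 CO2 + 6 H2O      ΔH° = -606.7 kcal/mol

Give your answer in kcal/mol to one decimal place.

ΔH° = -225.5 kcal/mol

(1): not needed (C3H6O appears nowhere else).
(2) reversed (C5H12 must end up as a reactant): +41.5 kcal/mol
(3) as written (C6H12 already on the reactant side): -873.7 kcal/mol
(4) reversed (C6H12O6 must end up as a product): +606.7 kcal/mol
Combining the equations, ΔH° = (+41.5) + (-873.7) + (+606.7) = -225.5 kcal/mol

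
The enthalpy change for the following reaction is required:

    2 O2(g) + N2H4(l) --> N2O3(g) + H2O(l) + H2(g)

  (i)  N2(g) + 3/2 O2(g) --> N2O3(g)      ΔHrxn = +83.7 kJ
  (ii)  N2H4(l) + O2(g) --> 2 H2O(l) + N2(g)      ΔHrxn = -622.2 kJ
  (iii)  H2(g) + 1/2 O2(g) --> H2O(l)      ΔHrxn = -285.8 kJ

(i) as written (N2O3(g) already on the product side): +83.7 kJ
(ii) as written (N2H4(l) already on the reactant side): -622.2 kJ
(iii) reversed (reverse to put H2(g) on the product side): +285.8 kJ
ΔHrxn = (1)·(+83.7) + (1)·(-622.2) + (-1)·(-285.8) = -252.7 kJ

ΔHrxn = -252.7 kJ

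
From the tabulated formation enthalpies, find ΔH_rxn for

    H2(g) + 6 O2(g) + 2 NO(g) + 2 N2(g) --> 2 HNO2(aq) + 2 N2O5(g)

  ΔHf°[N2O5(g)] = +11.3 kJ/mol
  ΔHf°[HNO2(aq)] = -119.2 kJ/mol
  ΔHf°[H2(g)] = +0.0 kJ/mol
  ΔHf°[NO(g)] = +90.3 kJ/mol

Products: 2·(-119.2) + 2·(+11.3) = -215.8
Reactants: 1·(+0.0) + 6·(+0.0) + 2·(+90.3) + 2·(+0.0) = +180.6
ΔH_rxn = (-215.8) − (+180.6) = -396.4 kJ/mol

ΔH_rxn = -396.4 kJ/mol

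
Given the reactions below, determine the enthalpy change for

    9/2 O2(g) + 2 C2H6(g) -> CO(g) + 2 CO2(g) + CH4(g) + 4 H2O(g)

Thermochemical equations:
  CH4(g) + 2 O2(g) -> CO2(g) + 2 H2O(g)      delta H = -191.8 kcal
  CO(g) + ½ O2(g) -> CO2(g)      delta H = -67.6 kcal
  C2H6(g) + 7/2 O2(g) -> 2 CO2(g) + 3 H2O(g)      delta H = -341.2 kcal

delta H = -423.0 kcal

equation 1 reversed: +191.8 kcal
equation 2 reversed: +67.6 kcal
equation 3 × 2: (2)·(-341.2) = -682.4 kcal
delta H = (+191.8) + (+67.6) + (-682.4) = -423.0 kcal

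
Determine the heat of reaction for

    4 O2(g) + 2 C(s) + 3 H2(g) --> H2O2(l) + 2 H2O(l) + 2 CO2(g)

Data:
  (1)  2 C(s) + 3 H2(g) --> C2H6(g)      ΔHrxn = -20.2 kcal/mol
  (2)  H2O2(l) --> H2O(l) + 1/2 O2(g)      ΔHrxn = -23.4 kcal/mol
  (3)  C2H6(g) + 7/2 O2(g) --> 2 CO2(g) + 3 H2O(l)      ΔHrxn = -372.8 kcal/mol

ΔHrxn = -369.6 kcal/mol

(1) as written: -20.2 kcal/mol
(2) reversed: +23.4 kcal/mol
(3) as written: -372.8 kcal/mol
ΔHrxn = (1)·(-20.2) + (-1)·(-23.4) + (1)·(-372.8) = -369.6 kcal/mol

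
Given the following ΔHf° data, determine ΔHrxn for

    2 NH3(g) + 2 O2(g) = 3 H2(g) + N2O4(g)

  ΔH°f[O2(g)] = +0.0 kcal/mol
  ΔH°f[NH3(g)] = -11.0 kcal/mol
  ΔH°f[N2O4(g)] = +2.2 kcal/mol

ΔHrxn = 24.2 kcal/mol

ΔH°rxn = Σ nΔHf°(products) − Σ nΔHf°(reactants).
Products: 3·(+0.0) + 1·(+2.2) = +2.2
Reactants: 2·(-11.0) + 2·(+0.0) = -22.0
ΔHrxn = (+2.2) − (-22.0) = 24.2 kcal/mol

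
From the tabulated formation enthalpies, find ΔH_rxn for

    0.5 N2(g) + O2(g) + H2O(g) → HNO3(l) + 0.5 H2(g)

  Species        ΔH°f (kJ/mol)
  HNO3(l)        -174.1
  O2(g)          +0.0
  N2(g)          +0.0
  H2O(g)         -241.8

ΔH°rxn = Σ nΔHf°(products) − Σ nΔHf°(reactants).
Products: 1·(-174.1) + 1/2·(+0.0) = -174.1
Reactants: 1/2·(+0.0) + 1·(+0.0) + 1·(-241.8) = -241.8
ΔH_rxn = (-174.1) − (-241.8) = 67.7 kJ/mol

ΔH_rxn = 67.7 kJ/mol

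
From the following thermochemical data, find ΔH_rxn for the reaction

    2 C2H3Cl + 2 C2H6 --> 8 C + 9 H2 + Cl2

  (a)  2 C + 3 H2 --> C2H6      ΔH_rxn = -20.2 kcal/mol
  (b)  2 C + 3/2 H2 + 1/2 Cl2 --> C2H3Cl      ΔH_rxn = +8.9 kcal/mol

ΔH_rxn = 22.6 kcal/mol

(a) reversed and × 2: (-2)·(-20.2) = +40.4 kcal/mol
(b) reversed and × 2: (-2)·(+8.9) = -17.8 kcal/mol
By Hess's law, ΔH_rxn = (-2)·(-20.2) + (-2)·(+8.9) = 22.6 kcal/mol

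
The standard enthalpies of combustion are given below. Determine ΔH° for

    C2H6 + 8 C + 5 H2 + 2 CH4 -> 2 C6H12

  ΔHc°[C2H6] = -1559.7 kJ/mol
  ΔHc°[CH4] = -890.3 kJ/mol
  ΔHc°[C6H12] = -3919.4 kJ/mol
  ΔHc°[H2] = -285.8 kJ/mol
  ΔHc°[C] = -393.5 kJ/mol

Using ΔH = Σ nΔHc°(reactants) − Σ nΔHc°(products):
= [1·(-1559.7) + 8·(-393.5) + 5·(-285.8) + 2·(-890.3)] − [2·(-3919.4)]
= -78.5 kJ/mol

ΔH° = -78.5 kJ/mol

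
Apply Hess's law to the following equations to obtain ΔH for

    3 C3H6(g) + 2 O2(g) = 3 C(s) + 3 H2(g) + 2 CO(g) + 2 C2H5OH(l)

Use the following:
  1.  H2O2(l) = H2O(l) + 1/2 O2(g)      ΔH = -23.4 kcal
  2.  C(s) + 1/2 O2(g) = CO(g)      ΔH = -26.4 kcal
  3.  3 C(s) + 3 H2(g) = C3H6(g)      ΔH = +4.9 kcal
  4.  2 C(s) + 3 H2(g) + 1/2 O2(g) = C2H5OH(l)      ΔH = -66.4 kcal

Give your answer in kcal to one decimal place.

ΔH = -200.3 kcal

eq. 1: not needed (H2O(l) appears nowhere else).
eq. 2 × 2 (×2 to match 2 CO(g) in the target): (2)·(-26.4) = -52.8 kcal
eq. 3 reversed and × 3 (reverse to put C3H6(g) on the reactant side; scale by 3 for the 3 C3H6(g)): (-3)·(+4.9) = -14.7 kcal
eq. 4 × 2 (scale by 2 for the 2 C2H5OH(l)): (2)·(-66.4) = -132.8 kcal
Summing the manipulated equations, ΔH = (-52.8) + (-14.7) + (-132.8) = -200.3 kcal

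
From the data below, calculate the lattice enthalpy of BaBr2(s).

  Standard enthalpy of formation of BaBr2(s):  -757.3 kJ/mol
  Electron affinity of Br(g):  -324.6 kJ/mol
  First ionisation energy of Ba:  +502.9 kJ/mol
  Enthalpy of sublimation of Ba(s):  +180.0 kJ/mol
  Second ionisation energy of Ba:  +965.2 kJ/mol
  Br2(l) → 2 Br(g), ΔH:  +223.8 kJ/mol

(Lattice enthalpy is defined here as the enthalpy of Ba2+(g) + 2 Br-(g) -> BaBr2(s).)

ΔHf° = 1·ΔHsub + 1·(ΣIE) + 1·D(Br2) + 2·EA + U
-757.3 = 1·(+180.0) + 1·(+1468.1) + 1·(+223.8) + 2·(-324.6) + U
U = -757.3 − (+1222.7) = -1980.0 kJ/mol

U = -1980.0 kJ/mol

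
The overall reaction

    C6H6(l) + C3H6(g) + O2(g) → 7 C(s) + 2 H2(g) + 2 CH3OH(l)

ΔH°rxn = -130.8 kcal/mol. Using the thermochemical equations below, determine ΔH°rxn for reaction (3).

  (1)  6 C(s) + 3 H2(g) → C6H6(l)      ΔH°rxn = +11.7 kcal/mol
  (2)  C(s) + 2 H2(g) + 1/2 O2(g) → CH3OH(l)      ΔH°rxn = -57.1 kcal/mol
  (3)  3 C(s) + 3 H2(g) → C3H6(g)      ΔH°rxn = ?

ΔH°rxn = 4.9 kcal/mol

(1) reversed (C6H6(l) must end up as a reactant): -11.7 kcal/mol
(2) × 2 (×2 to match 2 CH3OH(l) in the target): (2)·(-57.1) = -114.2 kcal/mol
(3) reversed (reverse to put C3H6(g) on the reactant side): contributes −x
-130.8 = (-11.7) + (-114.2) − x
x = (-130.8 − (-125.9)) / (-1) = 4.9 kcal/mol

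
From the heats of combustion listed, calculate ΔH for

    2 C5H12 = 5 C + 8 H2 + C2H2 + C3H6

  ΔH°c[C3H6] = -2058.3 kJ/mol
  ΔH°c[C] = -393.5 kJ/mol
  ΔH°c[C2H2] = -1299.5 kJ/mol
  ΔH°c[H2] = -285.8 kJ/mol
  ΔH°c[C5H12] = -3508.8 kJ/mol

Using ΔH = Σ nΔHc°(reactants) − Σ nΔHc°(products):
= [2·(-3508.8)] − [5·(-393.5) + 8·(-285.8) + 1·(-1299.5) + 1·(-2058.3)]
= 594.1 kJ/mol

ΔH = 594.1 kJ/mol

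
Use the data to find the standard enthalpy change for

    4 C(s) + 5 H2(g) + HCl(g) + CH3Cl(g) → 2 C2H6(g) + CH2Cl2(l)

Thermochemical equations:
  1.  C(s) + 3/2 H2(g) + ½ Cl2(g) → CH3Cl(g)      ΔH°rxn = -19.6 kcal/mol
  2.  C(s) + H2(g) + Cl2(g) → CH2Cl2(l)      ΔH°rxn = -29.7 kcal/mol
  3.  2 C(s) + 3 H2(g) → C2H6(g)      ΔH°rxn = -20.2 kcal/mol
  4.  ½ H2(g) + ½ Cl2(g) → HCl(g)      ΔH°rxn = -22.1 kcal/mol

ΔH°rxn = -28.4 kcal/mol

eq. 1 reversed (reverse to put CH3Cl(g) on the reactant side): +19.6 kcal/mol
eq. 2 as written (CH2Cl2(l) already on the product side): -29.7 kcal/mol
eq. 3 × 2 (×2 to match 2 C2H6(g) in the target): (2)·(-20.2) = -40.4 kcal/mol
eq. 4 reversed (HCl(g) must end up as a reactant): +22.1 kcal/mol
ΔH°rxn = (+19.6) + (-29.7) + (-40.4) + (+22.1) = -28.4 kcal/mol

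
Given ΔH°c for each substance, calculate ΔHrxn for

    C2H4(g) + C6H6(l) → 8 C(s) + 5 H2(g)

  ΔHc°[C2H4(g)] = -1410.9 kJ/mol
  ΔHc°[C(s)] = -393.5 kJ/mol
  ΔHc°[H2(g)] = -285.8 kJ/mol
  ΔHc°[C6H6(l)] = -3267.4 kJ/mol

With combustion enthalpies, reactants minus products:
= [1·(-1410.9) + 1·(-3267.4)] − [8·(-393.5) + 5·(-285.8)]
= -101.3 kJ/mol

ΔHrxn = -101.3 kJ/mol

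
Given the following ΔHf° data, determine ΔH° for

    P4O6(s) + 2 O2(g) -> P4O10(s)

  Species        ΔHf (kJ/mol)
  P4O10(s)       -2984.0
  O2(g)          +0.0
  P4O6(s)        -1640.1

ΔH° = -1343.9 kJ/mol

Products: 1·(-2984.0) = -2984.0
Reactants: 1·(-1640.1) + 2·(+0.0) = -1640.1
ΔH° = (-2984.0) − (-1640.1) = -1343.9 kJ/mol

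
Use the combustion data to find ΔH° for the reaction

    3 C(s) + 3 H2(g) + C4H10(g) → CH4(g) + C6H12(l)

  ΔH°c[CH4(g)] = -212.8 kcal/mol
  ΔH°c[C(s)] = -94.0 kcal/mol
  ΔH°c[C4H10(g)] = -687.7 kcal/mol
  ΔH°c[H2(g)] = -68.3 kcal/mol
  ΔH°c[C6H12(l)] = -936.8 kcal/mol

Using ΔH = Σ nΔHc°(reactants) − Σ nΔHc°(products):
= [3·(-94.0) + 3·(-68.3) + 1·(-687.7)] − [1·(-212.8) + 1·(-936.8)]
= -25.0 kcal/mol

ΔH° = -25.0 kcal/mol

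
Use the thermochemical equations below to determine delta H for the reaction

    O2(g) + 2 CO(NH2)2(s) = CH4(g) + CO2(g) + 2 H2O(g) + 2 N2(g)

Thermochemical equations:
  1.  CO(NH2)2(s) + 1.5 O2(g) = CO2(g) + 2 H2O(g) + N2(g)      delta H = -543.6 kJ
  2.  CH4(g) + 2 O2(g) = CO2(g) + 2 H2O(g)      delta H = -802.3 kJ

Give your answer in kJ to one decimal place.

eq. 1 × 2 (×2 to match 2 CO(NH2)2(s) in the target): (2)·(-543.6) = -1087.2 kJ
eq. 2 reversed (reverse to put CH4(g) on the product side): +802.3 kJ
Since enthalpy is a state function, delta H = (2)·(-543.6) + (-1)·(-802.3) = -284.9 kJ

delta H = -284.9 kJ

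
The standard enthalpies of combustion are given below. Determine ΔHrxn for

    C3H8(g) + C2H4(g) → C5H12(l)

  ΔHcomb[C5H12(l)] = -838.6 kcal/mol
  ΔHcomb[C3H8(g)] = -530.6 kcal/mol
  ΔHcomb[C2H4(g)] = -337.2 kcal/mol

ΔHrxn = -29.2 kcal/mol

Using ΔH = Σ nΔHc°(reactants) − Σ nΔHc°(products):
= [1·(-530.6) + 1·(-337.2)] − [1·(-838.6)]
= -29.2 kcal/mol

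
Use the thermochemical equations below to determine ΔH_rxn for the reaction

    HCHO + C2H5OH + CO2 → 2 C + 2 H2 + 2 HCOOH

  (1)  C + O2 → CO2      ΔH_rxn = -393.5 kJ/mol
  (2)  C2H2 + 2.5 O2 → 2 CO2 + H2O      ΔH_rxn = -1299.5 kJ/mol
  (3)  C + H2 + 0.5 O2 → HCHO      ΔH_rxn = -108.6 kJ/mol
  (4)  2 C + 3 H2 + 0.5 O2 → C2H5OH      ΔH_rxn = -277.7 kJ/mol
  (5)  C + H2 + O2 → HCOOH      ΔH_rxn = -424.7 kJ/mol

(1) reversed: +393.5 kJ/mol
(2): not needed.
(3) reversed: +108.6 kJ/mol
(4) reversed: +277.7 kJ/mol
(5) × 2: (2)·(-424.7) = -849.4 kJ/mol
By Hess's law, ΔH_rxn = (-1)·(-393.5) + (-1)·(-108.6) + (-1)·(-277.7) + (2)·(-424.7) = -69.6 kJ/mol

ΔH_rxn = -69.6 kJ/mol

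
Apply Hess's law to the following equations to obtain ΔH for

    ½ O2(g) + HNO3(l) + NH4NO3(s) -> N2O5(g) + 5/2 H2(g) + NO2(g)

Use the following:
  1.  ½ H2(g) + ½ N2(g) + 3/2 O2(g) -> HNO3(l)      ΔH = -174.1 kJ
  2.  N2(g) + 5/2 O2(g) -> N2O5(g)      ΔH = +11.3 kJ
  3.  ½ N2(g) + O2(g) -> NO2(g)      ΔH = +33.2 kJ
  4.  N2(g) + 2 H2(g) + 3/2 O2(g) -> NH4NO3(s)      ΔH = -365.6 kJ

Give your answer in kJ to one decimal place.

eq. 1 reversed (reverse to put HNO3(l) on the reactant side): +174.1 kJ
eq. 2 as written (N2O5(g) already on the product side): +11.3 kJ
eq. 3 as written (NO2(g) already on the product side): +33.2 kJ
eq. 4 reversed (NH4NO3(s) must end up as a reactant): +365.6 kJ
ΔH = (-1)·(-174.1) + (1)·(+11.3) + (1)·(+33.2) + (-1)·(-365.6) = 584.2 kJ

ΔH = 584.2 kJ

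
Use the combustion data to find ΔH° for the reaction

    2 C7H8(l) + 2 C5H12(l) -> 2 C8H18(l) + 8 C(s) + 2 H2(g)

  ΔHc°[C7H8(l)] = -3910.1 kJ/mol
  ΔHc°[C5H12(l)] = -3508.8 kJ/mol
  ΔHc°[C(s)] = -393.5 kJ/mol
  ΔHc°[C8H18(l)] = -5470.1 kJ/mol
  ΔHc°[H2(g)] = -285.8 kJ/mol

ΔH° = -178.0 kJ/mol

With combustion enthalpies, reactants minus products:
= [2·(-3910.1) + 2·(-3508.8)] − [2·(-5470.1) + 8·(-393.5) + 2·(-285.8)]
= -178.0 kJ/mol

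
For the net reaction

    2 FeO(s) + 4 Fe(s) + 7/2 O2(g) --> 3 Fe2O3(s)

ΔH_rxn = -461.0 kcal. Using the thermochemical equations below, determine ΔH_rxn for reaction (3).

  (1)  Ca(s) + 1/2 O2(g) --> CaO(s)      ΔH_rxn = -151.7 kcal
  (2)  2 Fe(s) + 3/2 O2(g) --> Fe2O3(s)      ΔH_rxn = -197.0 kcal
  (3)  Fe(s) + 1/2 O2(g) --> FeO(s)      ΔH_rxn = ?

(1): not needed (CaO(s) appears nowhere else).
(2) × 3 (scale by 3 for the 3 Fe2O3(s)): (3)·(-197.0) = -591.0 kcal
(3) reversed and × 2 (reverse to put FeO(s) on the reactant side; scale by 2 for the 2 FeO(s)): contributes −2·x
-461.0 = (-591.0) − 2·x
x = (-461.0 − (-591.0)) / (-2) = -65.0 kcal

ΔH_rxn = -65.0 kcal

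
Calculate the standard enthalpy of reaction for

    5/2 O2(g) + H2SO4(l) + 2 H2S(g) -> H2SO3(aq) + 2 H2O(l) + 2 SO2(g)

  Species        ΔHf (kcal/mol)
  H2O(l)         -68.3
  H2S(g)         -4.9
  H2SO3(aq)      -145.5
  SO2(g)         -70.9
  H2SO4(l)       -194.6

ΔH°rxn = -219.5 kcal/mol

Products: 1·(-145.5) + 2·(-68.3) + 2·(-70.9) = -423.9
Reactants: 5/2·(+0.0) + 1·(-194.6) + 2·(-4.9) = -204.4
ΔH°rxn = (-423.9) − (-204.4) = -219.5 kcal/mol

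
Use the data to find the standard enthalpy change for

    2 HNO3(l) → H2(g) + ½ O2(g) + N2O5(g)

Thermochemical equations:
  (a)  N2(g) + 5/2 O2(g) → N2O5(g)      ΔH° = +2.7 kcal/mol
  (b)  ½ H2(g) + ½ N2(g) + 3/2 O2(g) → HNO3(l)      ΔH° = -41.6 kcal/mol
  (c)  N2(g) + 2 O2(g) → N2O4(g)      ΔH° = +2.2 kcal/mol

ΔH° = 85.9 kcal/mol

(a) as written: +2.7 kcal/mol
(b) reversed and × 2: (-2)·(-41.6) = +83.2 kcal/mol
(c): not needed.
ΔH° = (+2.7) + (+83.2) = 85.9 kcal/mol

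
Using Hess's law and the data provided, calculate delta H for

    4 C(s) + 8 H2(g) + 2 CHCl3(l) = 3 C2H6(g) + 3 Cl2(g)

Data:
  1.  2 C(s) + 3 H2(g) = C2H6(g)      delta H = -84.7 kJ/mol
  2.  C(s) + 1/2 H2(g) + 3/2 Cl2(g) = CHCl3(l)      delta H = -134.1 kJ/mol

eq. 1 × 3 (scale by 3 for the 3 C2H6(g)): (3)·(-84.7) = -254.1 kJ/mol
eq. 2 reversed and × 2 (CHCl3(l) must end up as a reactant; ×2 to match 2 CHCl3(l) in the target): (-2)·(-134.1) = +268.2 kJ/mol
delta H = (-254.1) + (+268.2) = 14.1 kJ/mol

delta H = 14.1 kJ/mol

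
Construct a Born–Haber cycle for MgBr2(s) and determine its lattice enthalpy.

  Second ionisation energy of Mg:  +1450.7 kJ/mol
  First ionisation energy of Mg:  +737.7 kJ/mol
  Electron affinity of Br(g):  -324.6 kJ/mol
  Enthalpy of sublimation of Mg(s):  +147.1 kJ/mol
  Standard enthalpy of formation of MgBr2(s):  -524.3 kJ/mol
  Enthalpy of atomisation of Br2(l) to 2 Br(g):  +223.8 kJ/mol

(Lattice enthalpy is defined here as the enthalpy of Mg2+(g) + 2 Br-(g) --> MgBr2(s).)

U = -2434.4 kJ/mol

ΔHf° = 1·ΔHsub + 1·(ΣIE) + 1·D(Br2) + 2·EA + U
-524.3 = 1·(+147.1) + 1·(+2188.4) + 1·(+223.8) + 2·(-324.6) + U
U = -524.3 − (+1910.1) = -2434.4 kJ/mol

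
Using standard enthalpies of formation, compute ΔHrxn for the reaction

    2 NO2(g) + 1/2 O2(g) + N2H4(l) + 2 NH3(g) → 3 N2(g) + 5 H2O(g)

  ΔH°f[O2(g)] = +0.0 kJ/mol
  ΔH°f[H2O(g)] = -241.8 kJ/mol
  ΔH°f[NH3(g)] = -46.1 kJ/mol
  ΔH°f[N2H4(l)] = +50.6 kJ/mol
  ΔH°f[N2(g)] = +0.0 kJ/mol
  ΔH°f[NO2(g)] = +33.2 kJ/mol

Products: 3·(+0.0) + 5·(-241.8) = -1209.0
Reactants: 2·(+33.2) + 1/2·(+0.0) + 1·(+50.6) + 2·(-46.1) = +24.8
ΔHrxn = (-1209.0) − (+24.8) = -1233.8 kJ/mol

ΔHrxn = -1233.8 kJ/mol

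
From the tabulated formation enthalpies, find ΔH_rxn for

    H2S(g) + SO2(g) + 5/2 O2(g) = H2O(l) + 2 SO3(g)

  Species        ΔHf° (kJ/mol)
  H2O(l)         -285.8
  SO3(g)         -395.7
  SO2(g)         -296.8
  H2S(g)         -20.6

Products: 1·(-285.8) + 2·(-395.7) = -1077.2
Reactants: 1·(-20.6) + 1·(-296.8) + 5/2·(+0.0) = -317.4
ΔH_rxn = (-1077.2) − (-317.4) = -759.8 kJ/mol

ΔH_rxn = -759.8 kJ/mol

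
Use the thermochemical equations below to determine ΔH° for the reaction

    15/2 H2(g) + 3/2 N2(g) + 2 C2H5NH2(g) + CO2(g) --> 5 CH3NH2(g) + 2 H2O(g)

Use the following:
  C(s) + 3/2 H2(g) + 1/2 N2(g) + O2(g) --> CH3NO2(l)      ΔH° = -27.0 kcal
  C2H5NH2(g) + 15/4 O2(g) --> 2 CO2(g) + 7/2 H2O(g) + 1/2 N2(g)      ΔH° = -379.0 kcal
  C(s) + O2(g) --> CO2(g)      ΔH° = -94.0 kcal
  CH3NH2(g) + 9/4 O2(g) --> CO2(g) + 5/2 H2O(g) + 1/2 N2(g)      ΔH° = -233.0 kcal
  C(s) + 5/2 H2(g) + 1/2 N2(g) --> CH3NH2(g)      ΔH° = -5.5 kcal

equation 1: not needed.
equation 2 × 2: (2)·(-379.0) = -758.0 kcal
equation 3 reversed and × 3: (-3)·(-94.0) = +282.0 kcal
equation 4 reversed and × 2: (-2)·(-233.0) = +466.0 kcal
equation 5 × 3: (3)·(-5.5) = -16.5 kcal
ΔH° = (-758.0) + (+282.0) + (+466.0) + (-16.5) = -26.5 kcal

ΔH° = -26.5 kcal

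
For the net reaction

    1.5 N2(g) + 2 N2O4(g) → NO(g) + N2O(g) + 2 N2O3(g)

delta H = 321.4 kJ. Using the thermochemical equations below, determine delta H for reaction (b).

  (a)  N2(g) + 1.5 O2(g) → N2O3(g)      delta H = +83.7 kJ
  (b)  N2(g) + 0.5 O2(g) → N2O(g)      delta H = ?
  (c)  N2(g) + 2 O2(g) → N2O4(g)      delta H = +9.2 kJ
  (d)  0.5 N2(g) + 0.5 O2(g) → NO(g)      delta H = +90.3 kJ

delta H = 82.1 kJ

(a) × 2: (2)·(+83.7) = +167.4 kJ
(b) as written: contributes x
(c) reversed and × 2: (-2)·(+9.2) = -18.4 kJ
(d) as written: +90.3 kJ
+321.4 = (+167.4) + (-18.4) + (+90.3) + x
x = (+321.4 − (+239.3)) / (1) = 82.1 kJ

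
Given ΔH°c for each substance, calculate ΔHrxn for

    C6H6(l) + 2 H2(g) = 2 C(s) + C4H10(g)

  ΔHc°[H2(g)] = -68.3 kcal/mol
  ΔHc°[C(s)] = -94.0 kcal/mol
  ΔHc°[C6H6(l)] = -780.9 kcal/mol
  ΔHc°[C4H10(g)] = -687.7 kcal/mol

ΔHrxn = -41.8 kcal/mol

With combustion enthalpies, reactants minus products:
= [1·(-780.9) + 2·(-68.3)] − [2·(-94.0) + 1·(-687.7)]
= -41.8 kcal/mol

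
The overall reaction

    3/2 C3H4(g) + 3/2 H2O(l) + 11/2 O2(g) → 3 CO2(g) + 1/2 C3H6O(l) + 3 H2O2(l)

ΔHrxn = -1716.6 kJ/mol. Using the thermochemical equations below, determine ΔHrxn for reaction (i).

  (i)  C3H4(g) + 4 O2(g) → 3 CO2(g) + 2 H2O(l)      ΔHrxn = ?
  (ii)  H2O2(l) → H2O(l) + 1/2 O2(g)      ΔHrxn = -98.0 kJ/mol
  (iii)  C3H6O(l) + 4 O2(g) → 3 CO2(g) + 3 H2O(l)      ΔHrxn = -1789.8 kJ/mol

ΔHrxn = -1937.0 kJ/mol

(i) × 3/2: contributes 3/2·x
(ii) reversed and × 3: (-3)·(-98.0) = +294.0 kJ/mol
(iii) reversed and × 1/2: (-1/2)·(-1789.8) = +894.9 kJ/mol
-1716.6 = (+294.0) + (+894.9) + 3/2·x
x = (-1716.6 − (+1188.9)) / (3/2) = -1937.0 kJ/mol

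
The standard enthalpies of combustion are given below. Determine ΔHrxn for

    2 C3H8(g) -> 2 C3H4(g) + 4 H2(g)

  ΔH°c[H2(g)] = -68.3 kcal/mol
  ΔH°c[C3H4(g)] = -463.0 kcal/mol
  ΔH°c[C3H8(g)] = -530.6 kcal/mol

ΔHrxn = 138.0 kcal/mol

With combustion enthalpies, reactants minus products:
= [2·(-530.6)] − [2·(-463.0) + 4·(-68.3)]
= 138.0 kcal/mol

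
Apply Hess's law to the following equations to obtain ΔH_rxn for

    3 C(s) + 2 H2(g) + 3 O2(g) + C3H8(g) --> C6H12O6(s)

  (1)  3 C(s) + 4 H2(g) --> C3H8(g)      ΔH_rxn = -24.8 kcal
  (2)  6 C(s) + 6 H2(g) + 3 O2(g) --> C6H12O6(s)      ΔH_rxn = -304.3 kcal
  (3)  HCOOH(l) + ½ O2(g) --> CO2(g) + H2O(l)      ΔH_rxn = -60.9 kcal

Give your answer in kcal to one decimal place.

(1) reversed (C3H8(g) must end up as a reactant): +24.8 kcal
(2) as written (C6H12O6(s) already on the product side): -304.3 kcal
(3): not needed (H2O(l) appears nowhere else).
Combining the equations, ΔH_rxn = (+24.8) + (-304.3) = -279.5 kcal

ΔH_rxn = -279.5 kcal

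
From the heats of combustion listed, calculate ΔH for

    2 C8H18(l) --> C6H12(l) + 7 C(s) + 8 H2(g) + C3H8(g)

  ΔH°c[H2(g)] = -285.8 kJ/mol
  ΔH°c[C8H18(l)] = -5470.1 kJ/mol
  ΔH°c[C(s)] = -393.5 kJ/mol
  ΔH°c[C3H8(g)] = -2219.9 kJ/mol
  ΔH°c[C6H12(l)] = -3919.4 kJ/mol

ΔH = 240.0 kJ/mol

Using ΔH = Σ nΔHc°(reactants) − Σ nΔHc°(products):
= [2·(-5470.1)] − [1·(-3919.4) + 7·(-393.5) + 8·(-285.8) + 1·(-2219.9)]
= 240.0 kJ/mol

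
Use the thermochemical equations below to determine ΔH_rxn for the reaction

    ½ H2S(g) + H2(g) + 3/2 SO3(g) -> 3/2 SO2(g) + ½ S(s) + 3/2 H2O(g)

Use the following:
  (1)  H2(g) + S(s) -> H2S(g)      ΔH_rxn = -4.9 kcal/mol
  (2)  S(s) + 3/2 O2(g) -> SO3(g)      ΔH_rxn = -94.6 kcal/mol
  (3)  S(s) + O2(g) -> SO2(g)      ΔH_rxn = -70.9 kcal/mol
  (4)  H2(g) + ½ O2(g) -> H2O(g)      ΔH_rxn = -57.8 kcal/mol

(1) reversed and × 1/2 (H2S(g) must end up as a reactant; scale by 1/2 for the 1/2 H2S(g)): (-1/2)·(-4.9) = +2.45 kcal/mol
(2) reversed and × 3/2 (SO3(g) must end up as a reactant; scale by 3/2 for the 3/2 SO3(g)): (-3/2)·(-94.6) = +141.9 kcal/mol
(3) × 3/2 (×3/2 to match 3/2 SO2(g) in the target): (3/2)·(-70.9) = -106.35 kcal/mol
(4) × 3/2 (×3/2 to match 3/2 H2O(g) in the target): (3/2)·(-57.8) = -86.7 kcal/mol
Since enthalpy is a state function, ΔH_rxn = (+2.45) + (+141.9) + (-106.35) + (-86.7) = -48.7 kcal/mol

ΔH_rxn = -48.7 kcal/mol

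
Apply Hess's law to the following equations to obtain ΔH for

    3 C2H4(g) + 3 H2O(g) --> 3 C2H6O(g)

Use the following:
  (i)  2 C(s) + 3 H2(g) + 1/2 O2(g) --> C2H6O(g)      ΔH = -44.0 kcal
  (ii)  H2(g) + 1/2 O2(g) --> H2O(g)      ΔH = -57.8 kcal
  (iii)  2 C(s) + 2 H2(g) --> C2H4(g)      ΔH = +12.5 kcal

(i) × 3 (×3 to match 3 C2H6O(g) in the target): (3)·(-44.0) = -132.0 kcal
(ii) reversed and × 3 (H2O(g) must end up as a reactant; scale by 3 for the 3 H2O(g)): (-3)·(-57.8) = +173.4 kcal
(iii) reversed and × 3 (reverse to put C2H4(g) on the reactant side; scale by 3 for the 3 C2H4(g)): (-3)·(+12.5) = -37.5 kcal
ΔH = (3)·(-44.0) + (-3)·(-57.8) + (-3)·(+12.5) = 3.9 kcal

ΔH = 3.9 kcal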